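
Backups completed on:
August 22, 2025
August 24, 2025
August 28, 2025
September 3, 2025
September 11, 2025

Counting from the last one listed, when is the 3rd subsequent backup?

October 17, 2025

Intervals are 2, 4, 6, 8 days — an arithmetic progression with common difference 2.
Next gap: 10 days. September 11, 2025 + 10 days = September 21, 2025.
Next gap: 12 days. September 21, 2025 + 12 days = October 3, 2025.
Next gap: 14 days. October 3, 2025 + 14 days = October 17, 2025.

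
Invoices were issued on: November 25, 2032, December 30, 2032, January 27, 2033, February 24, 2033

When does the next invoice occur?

March 31, 2033

These are Thursdays with 35, 28, 28-day gaps.
Each is the final Thursday of its month — December 30, 2032 is past the 28th, so '4th Thursday' doesn't fit.
Last Thursday of March 2033: March 31, 2033.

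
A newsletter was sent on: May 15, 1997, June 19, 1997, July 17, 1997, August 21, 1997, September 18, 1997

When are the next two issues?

October 16, 1997; November 20, 1997

All dates are Thursdays, 35, 28, 35, 28 days apart.
Specifically, the 3rd Thursday of each month.
October 1997 — 3rd Thursday is October 16, 1997.
3rd Thursday of November 1997: November 20, 1997.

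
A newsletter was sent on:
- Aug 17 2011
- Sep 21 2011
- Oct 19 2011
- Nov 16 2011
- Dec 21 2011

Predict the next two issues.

Jan 18 2012, Feb 15 2012

All dates are Wednesdays, 35, 28, 28, 35 days apart.
Specifically, the 3rd Wednesday of each month.
January 2012 — 3rd Wednesday is Jan 18 2012.
3rd Wednesday of February 2012: Feb 15 2012.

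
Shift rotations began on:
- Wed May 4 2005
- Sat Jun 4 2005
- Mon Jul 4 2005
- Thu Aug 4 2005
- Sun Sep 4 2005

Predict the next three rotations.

The day-of-month is always 4 (31, 30, 31, 31 days between events).
So this recurs on the 4th of each month.
October 2005: Tue Oct 4 2005.
Next: November 2005 → Fri Nov 4 2005.
Next: December 2005 → Sun Dec 4 2005.

Tue Oct 4 2005, Fri Nov 4 2005, Sun Dec 4 2005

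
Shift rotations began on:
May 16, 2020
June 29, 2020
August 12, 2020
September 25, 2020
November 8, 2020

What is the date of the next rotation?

December 22, 2020

Every event comes 44 days after the last (44, 44, 44, 44).
November 8, 2020 + 44 days = December 22, 2020.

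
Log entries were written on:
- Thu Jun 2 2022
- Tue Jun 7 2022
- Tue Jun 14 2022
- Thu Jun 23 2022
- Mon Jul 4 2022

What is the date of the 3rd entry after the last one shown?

Gaps: 5, 7, 9, 11 days — each gap is 2 larger than the previous one.
Next gap: 13 days. Mon Jul 4 2022 + 13 days = Sun Jul 17 2022.
Next gap: 15 days. Sun Jul 17 2022 + 15 days = Mon Aug 1 2022.
Next gap: 17 days. Mon Aug 1 2022 + 17 days = Thu Aug 18 2022.

Thu Aug 18 2022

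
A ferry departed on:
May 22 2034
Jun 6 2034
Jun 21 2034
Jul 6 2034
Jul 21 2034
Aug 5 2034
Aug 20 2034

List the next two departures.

The spacing is 15, 15, 15, 15, 15, 15 days — always 15 days.
Aug 20 2034 + 15 days = Sep 4 2034.
Sep 4 2034 + 15 days = Sep 19 2034.

Sep 4 2034, Sep 19 2034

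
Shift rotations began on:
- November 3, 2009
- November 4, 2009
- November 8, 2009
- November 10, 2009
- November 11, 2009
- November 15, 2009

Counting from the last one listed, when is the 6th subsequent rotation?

November 29, 2009

The gap pattern 1, 4, 2, 1, 4 repeats every 3 events.
These are the Tuesdays, Wednesdays and Sundays of each week.
Next Tuesday: November 17, 2009.
The following Wednesday is November 18, 2009.
Next Sunday: November 22, 2009.
Next Tuesday: November 24, 2009.
Next Wednesday: November 25, 2009.
The following Sunday is November 29, 2009.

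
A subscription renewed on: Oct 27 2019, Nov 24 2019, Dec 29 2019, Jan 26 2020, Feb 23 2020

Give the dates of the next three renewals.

These are Sundays with 28, 35, 28, 28-day gaps.
Each is the final Sunday of its month — Dec 29 2019 is past the 28th, so '4th Sunday' doesn't fit.
Last Sunday of March 2020: Mar 29 2020.
Last Sunday of April 2020: Apr 26 2020.
May 2020 ends with Sunday May 31 2020.

Mar 29 2020, Apr 26 2020, May 31 2020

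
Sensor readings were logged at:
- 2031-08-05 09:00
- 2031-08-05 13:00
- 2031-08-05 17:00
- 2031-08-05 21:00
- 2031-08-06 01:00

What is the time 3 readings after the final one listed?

The interval is a steady 4 hours (4, 4, 4, 4).
2031-08-06 01:00 + 4 h = 2031-08-06 05:00.
2031-08-06 05:00 + 4 h = 2031-08-06 09:00.
2031-08-06 09:00 + 4 h = 2031-08-06 13:00.

2031-08-06 13:00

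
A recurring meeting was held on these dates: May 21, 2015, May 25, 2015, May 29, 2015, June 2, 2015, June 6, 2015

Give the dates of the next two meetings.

June 10, 2015; June 14, 2015

Gaps between consecutive events: 4, 4, 4, 4 days — a constant 4-day interval.
June 6, 2015 + 4 days = June 10, 2015.
June 10, 2015 + 4 days = June 14, 2015.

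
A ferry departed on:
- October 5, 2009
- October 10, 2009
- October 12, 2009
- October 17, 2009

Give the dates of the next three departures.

Gaps: 5, 2, 5 days — not constant, but cyclic with period 2.
The events fall on every Monday and Saturday.
Next Monday: October 19, 2009.
The following Saturday is October 24, 2009.
The following Monday is October 26, 2009.

October 19, 2009; October 24, 2009; October 26, 2009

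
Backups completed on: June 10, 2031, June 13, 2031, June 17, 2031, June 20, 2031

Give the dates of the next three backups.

June 24, 2031; June 27, 2031; July 1, 2031

Gaps: 3, 4, 3 days — not constant, but cyclic with period 2.
The events fall on every Tuesday and Friday.
Next Tuesday: June 24, 2031.
The following Friday is June 27, 2031.
Next Tuesday: July 1, 2031.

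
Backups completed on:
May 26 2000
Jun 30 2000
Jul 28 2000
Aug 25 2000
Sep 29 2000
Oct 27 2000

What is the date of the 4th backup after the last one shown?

Feb 23 2001

These are Fridays with 35, 28, 28, 35, 28-day gaps.
Each is the final Friday of its month — Jun 30 2000 is past the 28th, so '4th Friday' doesn't fit.
Last Friday of November 2000: Nov 24 2000.
December 2000 ends with Friday Dec 29 2000.
January 2001 ends with Friday Jan 26 2001.
February 2001 ends with Friday Feb 23 2001.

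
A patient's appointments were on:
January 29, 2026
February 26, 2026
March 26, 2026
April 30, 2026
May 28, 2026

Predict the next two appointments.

June 25, 2026; July 30, 2026

Every date is a Thursday; gaps 28, 28, 35, 28 days.
Each is the last Thursday of its month (at least one falls on the 29th or later, ruling out '4th Thursday').
June 2026 ends with Thursday June 25, 2026.
July 2026 ends with Thursday July 30, 2026.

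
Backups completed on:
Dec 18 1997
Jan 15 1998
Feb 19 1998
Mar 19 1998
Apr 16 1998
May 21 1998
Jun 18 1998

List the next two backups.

All dates are Thursdays, 28, 35, 28, 28, 35, 28 days apart.
Specifically, the 3rd Thursday of each month.
3rd Thursday of July 1998: Jul 16 1998.
August 1998 — 3rd Thursday is Aug 20 1998.

Jul 16 1998, Aug 20 1998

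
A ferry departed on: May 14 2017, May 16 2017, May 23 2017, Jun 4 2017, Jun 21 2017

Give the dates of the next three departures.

The spacing grows by 5 each time: 2, 7, 12, 17 days.
Next gap: 22 days. Jun 21 2017 + 22 days = Jul 13 2017.
Next gap: 27 days. Jul 13 2017 + 27 days = Aug 9 2017.
Next gap: 32 days. Aug 9 2017 + 32 days = Sep 10 2017.

Jul 13 2017, Aug 9 2017, Sep 10 2017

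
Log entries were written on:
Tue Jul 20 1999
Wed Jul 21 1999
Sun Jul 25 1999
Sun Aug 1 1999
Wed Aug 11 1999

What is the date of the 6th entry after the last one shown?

Intervals are 1, 4, 7, 10 days — an arithmetic progression with common difference 3.
Next gap: 13 days. Wed Aug 11 1999 + 13 days = Tue Aug 24 1999.
Next gap: 16 days. Tue Aug 24 1999 + 16 days = Thu Sep 9 1999.
Next gap: 19 days. Thu Sep 9 1999 + 19 days = Tue Sep 28 1999.
Next gap: 22 days. Tue Sep 28 1999 + 22 days = Wed Oct 20 1999.
Next gap: 25 days. Wed Oct 20 1999 + 25 days = Sun Nov 14 1999.
Next gap: 28 days. Sun Nov 14 1999 + 28 days = Sun Dec 12 1999.

Sun Dec 12 1999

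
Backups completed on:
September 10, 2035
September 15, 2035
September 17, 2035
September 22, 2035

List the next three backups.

September 24, 2035; September 29, 2035; October 1, 2035

Gaps: 5, 2, 5 days — not constant, but cyclic with period 2.
The events fall on every Monday and Saturday.
The following Monday is September 24, 2035.
Next Saturday: September 29, 2035.
Next Monday: October 1, 2035.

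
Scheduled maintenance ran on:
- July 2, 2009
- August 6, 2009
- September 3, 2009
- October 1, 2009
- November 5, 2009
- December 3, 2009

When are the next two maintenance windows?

All dates are Thursdays, 35, 28, 28, 35, 28 days apart.
Specifically, the 1st Thursday of each month.
1st Thursday of January 2010: January 7, 2010.
1st Thursday of February 2010: February 4, 2010.

January 7, 2010; February 4, 2010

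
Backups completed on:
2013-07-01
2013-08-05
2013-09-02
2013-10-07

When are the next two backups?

Gaps: 35, 28, 35 days — a mix of 28 and 35. Every date is a Monday.
Each is the 1st Monday of its month.
November 2013 — 1st Monday is 2013-11-04.
December 2013 — 1st Monday is 2013-12-02.

2013-11-04, 2013-12-02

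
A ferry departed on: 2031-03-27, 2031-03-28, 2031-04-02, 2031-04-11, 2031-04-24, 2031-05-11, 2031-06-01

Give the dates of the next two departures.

Intervals are 1, 5, 9, 13, 17, 21 days — an arithmetic progression with common difference 4.
Next gap: 25 days. 2031-06-01 + 25 days = 2031-06-26.
Next gap: 29 days. 2031-06-26 + 29 days = 2031-07-25.

2031-06-26, 2031-07-25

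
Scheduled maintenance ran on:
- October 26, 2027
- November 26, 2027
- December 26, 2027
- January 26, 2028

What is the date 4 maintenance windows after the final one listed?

Gaps: 31, 30, 31 days — not constant. Every event is on the 26th of the month.
Pattern: the 26th of each month.
February 2028: February 26, 2028.
March 2028: March 26, 2028.
Next: April 2028 → April 26, 2028.
May 2028: May 26, 2028.

May 26, 2028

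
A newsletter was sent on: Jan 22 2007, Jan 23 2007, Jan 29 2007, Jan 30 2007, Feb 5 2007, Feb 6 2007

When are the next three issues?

Feb 12 2007, Feb 13 2007, Feb 19 2007

Gaps: 1, 6, 1, 6, 1 days — not constant, but cyclic with period 2.
The events fall on every Monday and Tuesday.
Next Monday: Feb 12 2007.
Next Tuesday: Feb 13 2007.
Next Monday: Feb 19 2007.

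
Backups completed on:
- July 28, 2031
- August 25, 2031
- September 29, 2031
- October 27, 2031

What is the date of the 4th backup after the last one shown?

February 23, 2032

These are Mondays with 28, 35, 28-day gaps.
Each is the final Monday of its month — September 29, 2031 is past the 28th, so '4th Monday' doesn't fit.
November 2031 ends with Monday November 24, 2031.
December 2031 ends with Monday December 29, 2031.
Last Monday of January 2032: January 26, 2032.
February 2032 ends with Monday February 23, 2032.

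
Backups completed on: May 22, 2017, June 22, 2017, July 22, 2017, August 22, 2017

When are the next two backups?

Each date is the 22nd; the gaps (31, 30, 31) track the month lengths.
The rule is the 22nd of each month.
Next: September 2017 → September 22, 2017.
October 2017: October 22, 2017.

September 22, 2017; October 22, 2017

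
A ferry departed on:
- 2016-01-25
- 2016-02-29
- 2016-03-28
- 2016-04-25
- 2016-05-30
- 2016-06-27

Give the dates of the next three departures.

2016-07-25, 2016-08-29, 2016-09-26

All Mondays; the gaps (35, 28, 28, 35, 28) vary with month length.
This is the last Monday of each month.
Last Monday of July 2016: 2016-07-25.
August 2016 ends with Monday 2016-08-29.
Last Monday of September 2016: 2016-09-26.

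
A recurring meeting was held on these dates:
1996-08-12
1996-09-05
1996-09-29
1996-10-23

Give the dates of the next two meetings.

1996-11-16, 1996-12-10

Every event comes 24 days after the last (24, 24, 24).
1996-10-23 + 24 days = 1996-11-16.
1996-11-16 + 24 days = 1996-12-10.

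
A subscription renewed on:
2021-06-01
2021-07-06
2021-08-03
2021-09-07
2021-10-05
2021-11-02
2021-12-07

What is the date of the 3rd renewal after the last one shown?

2022-03-01

Gaps: 35, 28, 35, 28, 28, 35 days — a mix of 28 and 35. Every date is a Tuesday.
Each is the 1st Tuesday of its month.
January 2022 — 1st Tuesday is 2022-01-04.
February 2022 — 1st Tuesday is 2022-02-01.
March 2022 — 1st Tuesday is 2022-03-01.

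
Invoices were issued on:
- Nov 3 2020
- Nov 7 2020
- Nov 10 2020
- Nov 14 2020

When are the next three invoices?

Nov 17 2020, Nov 21 2020, Nov 24 2020

Every event lands on a Tuesday or Saturday (gaps cycle 4, 3, 4).
So the schedule is: every Tuesday and Saturday.
The following Tuesday is Nov 17 2020.
The following Saturday is Nov 21 2020.
Next Tuesday: Nov 24 2020.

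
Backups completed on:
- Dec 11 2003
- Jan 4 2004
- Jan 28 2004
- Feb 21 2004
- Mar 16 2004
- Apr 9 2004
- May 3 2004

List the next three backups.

May 27 2004, Jun 20 2004, Jul 14 2004

Every event comes 24 days after the last (24, 24, 24, 24, 24, 24).
May 3 2004 + 24 days = May 27 2004.
May 27 2004 + 24 days = Jun 20 2004.
Jun 20 2004 + 24 days = Jul 14 2004.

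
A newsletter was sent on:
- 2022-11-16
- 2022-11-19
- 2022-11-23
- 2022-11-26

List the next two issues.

2022-11-30, 2022-12-03

The gap pattern 3, 4, 3 repeats every 2 events.
These are the Wednesdays and Saturdays of each week.
The following Wednesday is 2022-11-30.
Next Saturday: 2022-12-03.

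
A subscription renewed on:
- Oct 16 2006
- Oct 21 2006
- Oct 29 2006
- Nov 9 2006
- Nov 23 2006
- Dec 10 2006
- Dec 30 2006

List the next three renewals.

Jan 22 2007, Feb 17 2007, Mar 18 2007

The spacing grows by 3 each time: 5, 8, 11, 14, 17, 20 days.
Next gap: 23 days. Dec 30 2006 + 23 days = Jan 22 2007.
Next gap: 26 days. Jan 22 2007 + 26 days = Feb 17 2007.
Next gap: 29 days. Feb 17 2007 + 29 days = Mar 18 2007.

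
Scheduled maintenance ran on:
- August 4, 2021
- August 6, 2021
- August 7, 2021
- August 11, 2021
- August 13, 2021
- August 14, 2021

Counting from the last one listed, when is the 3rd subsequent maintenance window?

Gaps: 2, 1, 4, 2, 1 days — not constant, but cyclic with period 3.
The events fall on every Wednesday, Friday and Saturday.
Next Wednesday: August 18, 2021.
The following Friday is August 20, 2021.
Next Saturday: August 21, 2021.

August 21, 2021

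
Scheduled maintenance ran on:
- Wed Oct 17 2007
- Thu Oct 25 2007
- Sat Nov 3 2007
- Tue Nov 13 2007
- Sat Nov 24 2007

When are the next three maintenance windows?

Intervals are 8, 9, 10, 11 days — an arithmetic progression with common difference 1.
Next gap: 12 days. Sat Nov 24 2007 + 12 days = Thu Dec 6 2007.
Next gap: 13 days. Thu Dec 6 2007 + 13 days = Wed Dec 19 2007.
Next gap: 14 days. Wed Dec 19 2007 + 14 days = Wed Jan 2 2008.

Thu Dec 6 2007, Wed Dec 19 2007, Wed Jan 2 2008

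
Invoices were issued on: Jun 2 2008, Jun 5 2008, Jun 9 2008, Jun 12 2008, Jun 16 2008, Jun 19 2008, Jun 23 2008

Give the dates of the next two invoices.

Jun 26 2008, Jun 30 2008

The gap pattern 3, 4, 3, 4, 3, 4 repeats every 2 events.
These are the Mondays and Thursdays of each week.
Next Thursday: Jun 26 2008.
Next Monday: Jun 30 2008.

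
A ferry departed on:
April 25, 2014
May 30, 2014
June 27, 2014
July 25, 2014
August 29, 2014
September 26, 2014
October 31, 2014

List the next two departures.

November 28, 2014; December 26, 2014

These are Fridays with 35, 28, 28, 35, 28, 35-day gaps.
Each is the final Friday of its month — May 30, 2014 is past the 28th, so '4th Friday' doesn't fit.
Last Friday of November 2014: November 28, 2014.
December 2014 ends with Friday December 26, 2014.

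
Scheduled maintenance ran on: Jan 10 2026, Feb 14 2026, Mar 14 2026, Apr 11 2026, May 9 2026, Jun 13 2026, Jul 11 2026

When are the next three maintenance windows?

All dates are Saturdays, 35, 28, 28, 28, 35, 28 days apart.
Specifically, the 2nd Saturday of each month.
August 2026 — 2nd Saturday is Aug 8 2026.
2nd Saturday of September 2026: Sep 12 2026.
October 2026 — 2nd Saturday is Oct 10 2026.

Aug 8 2026, Sep 12 2026, Oct 10 2026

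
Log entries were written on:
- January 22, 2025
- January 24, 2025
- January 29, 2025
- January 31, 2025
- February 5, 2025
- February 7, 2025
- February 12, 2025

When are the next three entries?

Every event lands on a Wednesday or Friday (gaps cycle 2, 5, 2, 5, 2, 5).
So the schedule is: every Wednesday and Friday.
The following Friday is February 14, 2025.
The following Wednesday is February 19, 2025.
Next Friday: February 21, 2025.

February 14, 2025; February 19, 2025; February 21, 2025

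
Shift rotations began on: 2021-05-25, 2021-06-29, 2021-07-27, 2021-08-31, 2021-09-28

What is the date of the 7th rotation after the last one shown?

2022-04-26

These are Tuesdays with 35, 28, 35, 28-day gaps.
Each is the final Tuesday of its month — 2021-06-29 is past the 28th, so '4th Tuesday' doesn't fit.
Last Tuesday of October 2021: 2021-10-26.
Last Tuesday of November 2021: 2021-11-30.
December 2021 ends with Tuesday 2021-12-28.
Last Tuesday of January 2022: 2022-01-25.
Last Tuesday of February 2022: 2022-02-22.
March 2022 ends with Tuesday 2022-03-29.
April 2022 ends with Tuesday 2022-04-26.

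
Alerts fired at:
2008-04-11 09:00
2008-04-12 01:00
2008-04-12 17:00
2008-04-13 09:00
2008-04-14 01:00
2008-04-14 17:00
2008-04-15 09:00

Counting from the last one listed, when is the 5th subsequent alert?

2008-04-18 17:00

Spacing: 16, 16, 16, 16, 16, 16 h — constant 16 h.
2008-04-15 09:00 + 16 h = 2008-04-16 01:00.
2008-04-16 01:00 + 16 h = 2008-04-16 17:00.
2008-04-16 17:00 + 16 h = 2008-04-17 09:00.
2008-04-17 09:00 + 16 h = 2008-04-18 01:00.
2008-04-18 01:00 + 16 h = 2008-04-18 17:00.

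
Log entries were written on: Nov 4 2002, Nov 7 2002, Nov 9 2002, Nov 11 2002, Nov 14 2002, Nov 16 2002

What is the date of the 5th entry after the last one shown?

Nov 28 2002

The gap pattern 3, 2, 2, 3, 2 repeats every 3 events.
These are the Mondays, Thursdays and Saturdays of each week.
Next Monday: Nov 18 2002.
The following Thursday is Nov 21 2002.
The following Saturday is Nov 23 2002.
The following Monday is Nov 25 2002.
The following Thursday is Nov 28 2002.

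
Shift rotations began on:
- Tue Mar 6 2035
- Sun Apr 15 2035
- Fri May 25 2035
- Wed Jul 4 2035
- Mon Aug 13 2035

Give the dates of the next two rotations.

Sat Sep 22 2035, Thu Nov 1 2035

The spacing is 40, 40, 40, 40 days — always 40 days.
Mon Aug 13 2035 + 40 days = Sat Sep 22 2035.
Sat Sep 22 2035 + 40 days = Thu Nov 1 2035.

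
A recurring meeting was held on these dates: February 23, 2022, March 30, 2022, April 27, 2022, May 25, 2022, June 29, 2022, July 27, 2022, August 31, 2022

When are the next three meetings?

These are Wednesdays with 35, 28, 28, 35, 28, 35-day gaps.
Each is the final Wednesday of its month — March 30, 2022 is past the 28th, so '4th Wednesday' doesn't fit.
September 2022 ends with Wednesday September 28, 2022.
Last Wednesday of October 2022: October 26, 2022.
November 2022 ends with Wednesday November 30, 2022.

September 28, 2022; October 26, 2022; November 30, 2022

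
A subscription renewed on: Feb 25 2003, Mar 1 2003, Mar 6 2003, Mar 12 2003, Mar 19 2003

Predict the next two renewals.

Gaps: 4, 5, 6, 7 days — each gap is 1 larger than the previous one.
Next gap: 8 days. Mar 19 2003 + 8 days = Mar 27 2003.
Next gap: 9 days. Mar 27 2003 + 9 days = Apr 5 2003.

Mar 27 2003, Apr 5 2003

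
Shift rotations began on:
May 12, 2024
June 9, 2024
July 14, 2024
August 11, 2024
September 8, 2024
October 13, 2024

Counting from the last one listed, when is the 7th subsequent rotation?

May 11, 2025

Gaps: 28, 35, 28, 28, 35 days — a mix of 28 and 35. Every date is a Sunday.
Each is the 2nd Sunday of its month.
2nd Sunday of November 2024: November 10, 2024.
2nd Sunday of December 2024: December 8, 2024.
2nd Sunday of January 2025: January 12, 2025.
February 2025 — 2nd Sunday is February 9, 2025.
March 2025 — 2nd Sunday is March 9, 2025.
April 2025 — 2nd Sunday is April 13, 2025.
2nd Sunday of May 2025: May 11, 2025.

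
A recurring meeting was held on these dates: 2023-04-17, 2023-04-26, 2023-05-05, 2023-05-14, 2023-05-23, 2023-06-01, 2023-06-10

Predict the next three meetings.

The spacing is 9, 9, 9, 9, 9, 9 days — always 9 days.
2023-06-10 + 9 days = 2023-06-19.
2023-06-19 + 9 days = 2023-06-28.
2023-06-28 + 9 days = 2023-07-07.

2023-06-19, 2023-06-28, 2023-07-07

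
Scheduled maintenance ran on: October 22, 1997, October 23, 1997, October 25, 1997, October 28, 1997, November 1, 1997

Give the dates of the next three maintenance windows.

November 6, 1997; November 12, 1997; November 19, 1997

Intervals are 1, 2, 3, 4 days — an arithmetic progression with common difference 1.
Next gap: 5 days. November 1, 1997 + 5 days = November 6, 1997.
Next gap: 6 days. November 6, 1997 + 6 days = November 12, 1997.
Next gap: 7 days. November 12, 1997 + 7 days = November 19, 1997.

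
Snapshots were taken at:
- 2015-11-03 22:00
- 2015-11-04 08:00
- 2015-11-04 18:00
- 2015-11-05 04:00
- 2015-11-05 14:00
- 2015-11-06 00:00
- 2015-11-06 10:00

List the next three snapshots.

2015-11-06 20:00, 2015-11-07 06:00, 2015-11-07 16:00

Gaps: 10, 10, 10, 10, 10, 10 hours — each event is 10 hours after the previous one.
2015-11-06 10:00 + 10 h = 2015-11-06 20:00.
2015-11-06 20:00 + 10 h = 2015-11-07 06:00.
2015-11-07 06:00 + 10 h = 2015-11-07 16:00.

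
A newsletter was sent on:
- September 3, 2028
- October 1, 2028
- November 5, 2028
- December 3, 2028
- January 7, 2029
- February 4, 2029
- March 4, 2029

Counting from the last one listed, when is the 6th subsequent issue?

September 2, 2029

All dates are Sundays, 28, 35, 28, 35, 28, 28 days apart.
Specifically, the 1st Sunday of each month.
April 2029 — 1st Sunday is April 1, 2029.
1st Sunday of May 2029: May 6, 2029.
June 2029 — 1st Sunday is June 3, 2029.
July 2029 — 1st Sunday is July 1, 2029.
August 2029 — 1st Sunday is August 5, 2029.
September 2029 — 1st Sunday is September 2, 2029.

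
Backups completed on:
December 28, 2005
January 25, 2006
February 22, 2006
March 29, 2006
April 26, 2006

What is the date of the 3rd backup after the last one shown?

July 26, 2006

These are Wednesdays with 28, 28, 35, 28-day gaps.
Each is the final Wednesday of its month — March 29, 2006 is past the 28th, so '4th Wednesday' doesn't fit.
May 2006 ends with Wednesday May 31, 2006.
June 2006 ends with Wednesday June 28, 2006.
July 2006 ends with Wednesday July 26, 2006.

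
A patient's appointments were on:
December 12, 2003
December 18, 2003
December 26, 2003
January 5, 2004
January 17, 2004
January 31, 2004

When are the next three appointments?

Gaps: 6, 8, 10, 12, 14 days — each gap is 2 larger than the previous one.
Next gap: 16 days. January 31, 2004 + 16 days = February 16, 2004.
Next gap: 18 days. February 16, 2004 + 18 days = March 5, 2004.
Next gap: 20 days. March 5, 2004 + 20 days = March 25, 2004.

February 16, 2004; March 5, 2004; March 25, 2004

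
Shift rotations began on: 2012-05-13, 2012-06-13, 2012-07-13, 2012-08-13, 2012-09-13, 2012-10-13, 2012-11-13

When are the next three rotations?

2012-12-13, 2013-01-13, 2013-02-13

The day-of-month is always 13 (31, 30, 31, 31, 30, 31 days between events).
So this recurs on the 13th of each month.
Next: December 2012 → 2012-12-13.
January 2013: 2013-01-13.
Next: February 2013 → 2013-02-13.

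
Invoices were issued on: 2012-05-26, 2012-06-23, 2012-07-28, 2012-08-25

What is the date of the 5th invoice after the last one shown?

2013-01-26

All dates are Saturdays, 28, 35, 28 days apart.
Specifically, the 4th Saturday of each month.
September 2012 — 4th Saturday is 2012-09-22.
4th Saturday of October 2012: 2012-10-27.
4th Saturday of November 2012: 2012-11-24.
December 2012 — 4th Saturday is 2012-12-22.
4th Saturday of January 2013: 2013-01-26.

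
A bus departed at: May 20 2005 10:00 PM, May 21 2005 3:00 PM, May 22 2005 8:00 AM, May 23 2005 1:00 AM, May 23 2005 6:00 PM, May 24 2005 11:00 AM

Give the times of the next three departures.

May 25 2005 4:00 AM, May 25 2005 9:00 PM, May 26 2005 2:00 PM

Spacing: 17, 17, 17, 17, 17 h — constant 17 h.
May 24 2005 11:00 AM + 17 h = May 25 2005 4:00 AM.
May 25 2005 4:00 AM + 17 h = May 25 2005 9:00 PM.
May 25 2005 9:00 PM + 17 h = May 26 2005 2:00 PM.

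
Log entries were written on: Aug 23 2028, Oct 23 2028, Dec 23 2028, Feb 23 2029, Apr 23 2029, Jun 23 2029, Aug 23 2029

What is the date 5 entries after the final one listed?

Gaps: 61, 61, 62, 59, 61, 61 days — not constant. Every event is on the 23rd of the month.
Pattern: the 23rd of every 2 months.
Next: October 2029 → Oct 23 2029.
Next: December 2029 → Dec 23 2029.
Next: February 2030 → Feb 23 2030.
Next: April 2030 → Apr 23 2030.
June 2030: Jun 23 2030.

Jun 23 2030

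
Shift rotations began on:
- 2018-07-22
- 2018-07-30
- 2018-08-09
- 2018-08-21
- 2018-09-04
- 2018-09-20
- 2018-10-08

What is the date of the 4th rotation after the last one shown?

2019-01-08

Gaps: 8, 10, 12, 14, 16, 18 days — each gap is 2 larger than the previous one.
Next gap: 20 days. 2018-10-08 + 20 days = 2018-10-28.
Next gap: 22 days. 2018-10-28 + 22 days = 2018-11-19.
Next gap: 24 days. 2018-11-19 + 24 days = 2018-12-13.
Next gap: 26 days. 2018-12-13 + 26 days = 2019-01-08.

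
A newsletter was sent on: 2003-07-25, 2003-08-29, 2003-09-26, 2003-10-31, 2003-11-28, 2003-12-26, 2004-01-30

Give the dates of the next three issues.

2004-02-27, 2004-03-26, 2004-04-30

These are Fridays with 35, 28, 35, 28, 28, 35-day gaps.
Each is the final Friday of its month — 2003-08-29 is past the 28th, so '4th Friday' doesn't fit.
February 2004 ends with Friday 2004-02-27.
March 2004 ends with Friday 2004-03-26.
April 2004 ends with Friday 2004-04-30.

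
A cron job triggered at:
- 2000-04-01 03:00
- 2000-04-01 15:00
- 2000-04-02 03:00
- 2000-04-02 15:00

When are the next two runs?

Spacing: 12, 12, 12 h — constant 12 h.
2000-04-02 15:00 + 12 h = 2000-04-03 03:00.
2000-04-03 03:00 + 12 h = 2000-04-03 15:00.

2000-04-03 03:00, 2000-04-03 15:00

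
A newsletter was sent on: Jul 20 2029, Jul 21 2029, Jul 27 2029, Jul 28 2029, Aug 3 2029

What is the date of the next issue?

Aug 4 2029

Every event lands on a Friday or Saturday (gaps cycle 1, 6, 1, 6).
So the schedule is: every Friday and Saturday.
The following Saturday is Aug 4 2029.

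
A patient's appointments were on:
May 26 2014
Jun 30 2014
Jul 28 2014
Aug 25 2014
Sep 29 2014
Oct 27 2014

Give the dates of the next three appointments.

All Mondays; the gaps (35, 28, 28, 35, 28) vary with month length.
This is the last Monday of each month.
Last Monday of November 2014: Nov 24 2014.
Last Monday of December 2014: Dec 29 2014.
Last Monday of January 2015: Jan 26 2015.

Nov 24 2014, Dec 29 2014, Jan 26 2015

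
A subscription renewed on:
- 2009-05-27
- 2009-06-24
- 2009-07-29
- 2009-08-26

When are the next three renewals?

Every date is a Wednesday; gaps 28, 35, 28 days.
Each is the last Wednesday of its month (at least one falls on the 29th or later, ruling out '4th Wednesday').
Last Wednesday of September 2009: 2009-09-30.
October 2009 ends with Wednesday 2009-10-28.
November 2009 ends with Wednesday 2009-11-25.

2009-09-30, 2009-10-28, 2009-11-25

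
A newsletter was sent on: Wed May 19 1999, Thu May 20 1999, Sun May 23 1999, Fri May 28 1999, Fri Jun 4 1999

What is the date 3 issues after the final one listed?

The spacing grows by 2 each time: 1, 3, 5, 7 days.
Next gap: 9 days. Fri Jun 4 1999 + 9 days = Sun Jun 13 1999.
Next gap: 11 days. Sun Jun 13 1999 + 11 days = Thu Jun 24 1999.
Next gap: 13 days. Thu Jun 24 1999 + 13 days = Wed Jul 7 1999.

Wed Jul 7 1999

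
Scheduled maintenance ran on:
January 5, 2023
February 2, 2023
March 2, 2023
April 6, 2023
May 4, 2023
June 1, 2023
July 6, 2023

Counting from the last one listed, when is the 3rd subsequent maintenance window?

October 5, 2023

Gaps: 28, 28, 35, 28, 28, 35 days — a mix of 28 and 35. Every date is a Thursday.
Each is the 1st Thursday of its month.
1st Thursday of August 2023: August 3, 2023.
1st Thursday of September 2023: September 7, 2023.
1st Thursday of October 2023: October 5, 2023.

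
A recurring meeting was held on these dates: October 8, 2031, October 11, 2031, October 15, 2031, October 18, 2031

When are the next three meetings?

Every event lands on a Wednesday or Saturday (gaps cycle 3, 4, 3).
So the schedule is: every Wednesday and Saturday.
Next Wednesday: October 22, 2031.
Next Saturday: October 25, 2031.
The following Wednesday is October 29, 2031.

October 22, 2031; October 25, 2031; October 29, 2031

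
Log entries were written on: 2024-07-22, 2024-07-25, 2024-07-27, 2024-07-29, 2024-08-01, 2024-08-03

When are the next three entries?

2024-08-05, 2024-08-08, 2024-08-10

The gap pattern 3, 2, 2, 3, 2 repeats every 3 events.
These are the Mondays, Thursdays and Saturdays of each week.
The following Monday is 2024-08-05.
The following Thursday is 2024-08-08.
The following Saturday is 2024-08-10.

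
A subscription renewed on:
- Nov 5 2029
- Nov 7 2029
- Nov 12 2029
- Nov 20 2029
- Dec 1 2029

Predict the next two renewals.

Intervals are 2, 5, 8, 11 days — an arithmetic progression with common difference 3.
Next gap: 14 days. Dec 1 2029 + 14 days = Dec 15 2029.
Next gap: 17 days. Dec 15 2029 + 17 days = Jan 1 2030.

Dec 15 2029, Jan 1 2030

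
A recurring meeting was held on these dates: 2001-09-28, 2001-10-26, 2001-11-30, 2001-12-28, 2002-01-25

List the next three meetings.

Every date is a Friday; gaps 28, 35, 28, 28 days.
Each is the last Friday of its month (at least one falls on the 29th or later, ruling out '4th Friday').
Last Friday of February 2002: 2002-02-22.
March 2002 ends with Friday 2002-03-29.
April 2002 ends with Friday 2002-04-26.

2002-02-22, 2002-03-29, 2002-04-26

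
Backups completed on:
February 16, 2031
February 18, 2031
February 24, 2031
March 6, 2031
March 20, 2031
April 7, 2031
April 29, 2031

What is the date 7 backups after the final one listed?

January 20, 2032

Intervals are 2, 6, 10, 14, 18, 22 days — an arithmetic progression with common difference 4.
Next gap: 26 days. April 29, 2031 + 26 days = May 25, 2031.
Next gap: 30 days. May 25, 2031 + 30 days = June 24, 2031.
Next gap: 34 days. June 24, 2031 + 34 days = July 28, 2031.
Next gap: 38 days. July 28, 2031 + 38 days = September 4, 2031.
Next gap: 42 days. September 4, 2031 + 42 days = October 16, 2031.
Next gap: 46 days. October 16, 2031 + 46 days = December 1, 2031.
Next gap: 50 days. December 1, 2031 + 50 days = January 20, 2032.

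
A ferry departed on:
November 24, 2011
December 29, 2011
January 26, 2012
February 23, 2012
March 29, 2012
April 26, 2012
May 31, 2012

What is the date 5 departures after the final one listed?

Every date is a Thursday; gaps 35, 28, 28, 35, 28, 35 days.
Each is the last Thursday of its month (at least one falls on the 29th or later, ruling out '4th Thursday').
June 2012 ends with Thursday June 28, 2012.
Last Thursday of July 2012: July 26, 2012.
August 2012 ends with Thursday August 30, 2012.
September 2012 ends with Thursday September 27, 2012.
October 2012 ends with Thursday October 25, 2012.

October 25, 2012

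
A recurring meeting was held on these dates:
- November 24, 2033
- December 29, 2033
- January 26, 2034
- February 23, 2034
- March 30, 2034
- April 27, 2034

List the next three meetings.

May 25, 2034; June 29, 2034; July 27, 2034

All Thursdays; the gaps (35, 28, 28, 35, 28) vary with month length.
This is the last Thursday of each month.
May 2034 ends with Thursday May 25, 2034.
Last Thursday of June 2034: June 29, 2034.
July 2034 ends with Thursday July 27, 2034.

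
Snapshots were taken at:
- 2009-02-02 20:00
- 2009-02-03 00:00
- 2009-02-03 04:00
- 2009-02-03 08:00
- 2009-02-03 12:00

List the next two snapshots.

2009-02-03 16:00, 2009-02-03 20:00

The interval is a steady 4 hours (4, 4, 4, 4).
2009-02-03 12:00 + 4 h = 2009-02-03 16:00.
2009-02-03 16:00 + 4 h = 2009-02-03 20:00.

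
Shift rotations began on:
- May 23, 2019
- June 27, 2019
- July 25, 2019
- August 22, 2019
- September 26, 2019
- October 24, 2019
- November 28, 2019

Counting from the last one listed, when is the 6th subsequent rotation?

May 28, 2020

These are Thursdays at 28- or 35-day spacing (35, 28, 28, 35, 28, 35).
The pattern: 4th Thursday of the month.
December 2019 — 4th Thursday is December 26, 2019.
4th Thursday of January 2020: January 23, 2020.
4th Thursday of February 2020: February 27, 2020.
March 2020 — 4th Thursday is March 26, 2020.
April 2020 — 4th Thursday is April 23, 2020.
4th Thursday of May 2020: May 28, 2020.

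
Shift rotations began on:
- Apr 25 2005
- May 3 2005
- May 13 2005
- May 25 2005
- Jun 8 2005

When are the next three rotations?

Jun 24 2005, Jul 12 2005, Aug 1 2005

The spacing grows by 2 each time: 8, 10, 12, 14 days.
Next gap: 16 days. Jun 8 2005 + 16 days = Jun 24 2005.
Next gap: 18 days. Jun 24 2005 + 18 days = Jul 12 2005.
Next gap: 20 days. Jul 12 2005 + 20 days = Aug 1 2005.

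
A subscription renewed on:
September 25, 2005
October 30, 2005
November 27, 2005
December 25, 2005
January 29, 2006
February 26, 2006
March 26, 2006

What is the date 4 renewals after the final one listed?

July 30, 2006

Every date is a Sunday; gaps 35, 28, 28, 35, 28, 28 days.
Each is the last Sunday of its month (at least one falls on the 29th or later, ruling out '4th Sunday').
April 2006 ends with Sunday April 30, 2006.
Last Sunday of May 2006: May 28, 2006.
Last Sunday of June 2006: June 25, 2006.
Last Sunday of July 2006: July 30, 2006.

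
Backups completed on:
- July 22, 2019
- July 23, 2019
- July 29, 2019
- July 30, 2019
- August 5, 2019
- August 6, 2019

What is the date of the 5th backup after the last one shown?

August 26, 2019

The gap pattern 1, 6, 1, 6, 1 repeats every 2 events.
These are the Mondays and Tuesdays of each week.
Next Monday: August 12, 2019.
The following Tuesday is August 13, 2019.
The following Monday is August 19, 2019.
Next Tuesday: August 20, 2019.
Next Monday: August 26, 2019.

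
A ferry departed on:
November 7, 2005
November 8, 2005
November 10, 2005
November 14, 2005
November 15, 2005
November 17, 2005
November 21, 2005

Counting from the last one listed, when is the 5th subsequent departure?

December 1, 2005

Every event lands on a Monday or Tuesday or Thursday (gaps cycle 1, 2, 4, 1, 2, 4).
So the schedule is: every Monday, Tuesday and Thursday.
Next Tuesday: November 22, 2005.
Next Thursday: November 24, 2005.
The following Monday is November 28, 2005.
The following Tuesday is November 29, 2005.
Next Thursday: December 1, 2005.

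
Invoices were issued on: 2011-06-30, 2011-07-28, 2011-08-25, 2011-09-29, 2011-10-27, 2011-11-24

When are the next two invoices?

All Thursdays; the gaps (28, 28, 35, 28, 28) vary with month length.
This is the last Thursday of each month.
December 2011 ends with Thursday 2011-12-29.
January 2012 ends with Thursday 2012-01-26.

2011-12-29, 2012-01-26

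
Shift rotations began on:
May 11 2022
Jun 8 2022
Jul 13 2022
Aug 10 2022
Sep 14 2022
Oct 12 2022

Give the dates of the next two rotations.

Gaps: 28, 35, 28, 35, 28 days — a mix of 28 and 35. Every date is a Wednesday.
Each is the 2nd Wednesday of its month.
2nd Wednesday of November 2022: Nov 9 2022.
2nd Wednesday of December 2022: Dec 14 2022.

Nov 9 2022, Dec 14 2022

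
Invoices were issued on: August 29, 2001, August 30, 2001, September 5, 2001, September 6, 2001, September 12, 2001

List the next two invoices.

September 13, 2001; September 19, 2001

Gaps: 1, 6, 1, 6 days — not constant, but cyclic with period 2.
The events fall on every Wednesday and Thursday.
Next Thursday: September 13, 2001.
The following Wednesday is September 19, 2001.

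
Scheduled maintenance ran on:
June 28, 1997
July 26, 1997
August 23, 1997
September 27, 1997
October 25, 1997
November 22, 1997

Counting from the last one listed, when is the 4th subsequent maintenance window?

March 28, 1998

All dates are Saturdays, 28, 28, 35, 28, 28 days apart.
Specifically, the 4th Saturday of each month.
4th Saturday of December 1997: December 27, 1997.
January 1998 — 4th Saturday is January 24, 1998.
4th Saturday of February 1998: February 28, 1998.
March 1998 — 4th Saturday is March 28, 1998.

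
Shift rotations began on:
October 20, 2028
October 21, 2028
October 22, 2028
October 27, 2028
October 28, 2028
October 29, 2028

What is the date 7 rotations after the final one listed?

November 17, 2028

The gap pattern 1, 1, 5, 1, 1 repeats every 3 events.
These are the Fridays, Saturdays and Sundays of each week.
Next Friday: November 3, 2028.
Next Saturday: November 4, 2028.
The following Sunday is November 5, 2028.
The following Friday is November 10, 2028.
Next Saturday: November 11, 2028.
Next Sunday: November 12, 2028.
The following Friday is November 17, 2028.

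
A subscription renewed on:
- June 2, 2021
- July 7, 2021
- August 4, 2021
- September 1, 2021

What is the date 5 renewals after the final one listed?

February 2, 2022

Gaps: 35, 28, 28 days — a mix of 28 and 35. Every date is a Wednesday.
Each is the 1st Wednesday of its month.
October 2021 — 1st Wednesday is October 6, 2021.
1st Wednesday of November 2021: November 3, 2021.
1st Wednesday of December 2021: December 1, 2021.
1st Wednesday of January 2022: January 5, 2022.
February 2022 — 1st Wednesday is February 2, 2022.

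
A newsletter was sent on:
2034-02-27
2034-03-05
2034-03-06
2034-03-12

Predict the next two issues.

2034-03-13, 2034-03-19

Every event lands on a Monday or Sunday (gaps cycle 6, 1, 6).
So the schedule is: every Monday and Sunday.
The following Monday is 2034-03-13.
The following Sunday is 2034-03-19.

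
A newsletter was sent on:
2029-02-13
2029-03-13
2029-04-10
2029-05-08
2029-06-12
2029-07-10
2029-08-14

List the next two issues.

2029-09-11, 2029-10-09

These are Tuesdays at 28- or 35-day spacing (28, 28, 28, 35, 28, 35).
The pattern: 2nd Tuesday of the month.
2nd Tuesday of September 2029: 2029-09-11.
October 2029 — 2nd Tuesday is 2029-10-09.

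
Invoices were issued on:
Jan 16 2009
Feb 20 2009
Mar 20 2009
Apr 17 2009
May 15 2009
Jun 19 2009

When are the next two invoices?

Jul 17 2009, Aug 21 2009

All dates are Fridays, 35, 28, 28, 28, 35 days apart.
Specifically, the 3rd Friday of each month.
3rd Friday of July 2009: Jul 17 2009.
3rd Friday of August 2009: Aug 21 2009.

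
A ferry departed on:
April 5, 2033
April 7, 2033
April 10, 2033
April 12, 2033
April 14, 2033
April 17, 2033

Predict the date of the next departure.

April 19, 2033

Gaps: 2, 3, 2, 2, 3 days — not constant, but cyclic with period 3.
The events fall on every Tuesday, Thursday and Sunday.
Next Tuesday: April 19, 2033.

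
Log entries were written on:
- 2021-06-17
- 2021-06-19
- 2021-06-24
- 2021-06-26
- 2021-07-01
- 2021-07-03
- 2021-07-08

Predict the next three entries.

Every event lands on a Thursday or Saturday (gaps cycle 2, 5, 2, 5, 2, 5).
So the schedule is: every Thursday and Saturday.
The following Saturday is 2021-07-10.
The following Thursday is 2021-07-15.
The following Saturday is 2021-07-17.

2021-07-10, 2021-07-15, 2021-07-17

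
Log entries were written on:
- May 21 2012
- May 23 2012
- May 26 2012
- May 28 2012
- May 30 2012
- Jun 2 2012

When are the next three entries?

Jun 4 2012, Jun 6 2012, Jun 9 2012

The gap pattern 2, 3, 2, 2, 3 repeats every 3 events.
These are the Mondays, Wednesdays and Saturdays of each week.
The following Monday is Jun 4 2012.
The following Wednesday is Jun 6 2012.
Next Saturday: Jun 9 2012.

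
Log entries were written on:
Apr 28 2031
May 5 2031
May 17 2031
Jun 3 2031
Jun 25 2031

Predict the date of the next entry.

Intervals are 7, 12, 17, 22 days — an arithmetic progression with common difference 5.
Next gap: 27 days. Jun 25 2031 + 27 days = Jul 22 2031.

Jul 22 2031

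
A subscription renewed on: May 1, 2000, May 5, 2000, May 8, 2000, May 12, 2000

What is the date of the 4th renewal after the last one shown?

The gap pattern 4, 3, 4 repeats every 2 events.
These are the Mondays and Fridays of each week.
Next Monday: May 15, 2000.
The following Friday is May 19, 2000.
Next Monday: May 22, 2000.
Next Friday: May 26, 2000.

May 26, 2000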